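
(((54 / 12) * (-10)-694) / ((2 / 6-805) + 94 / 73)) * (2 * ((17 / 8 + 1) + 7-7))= 809205 / 140752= 5.75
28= 28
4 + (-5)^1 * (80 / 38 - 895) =84901 / 19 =4468.47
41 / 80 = 0.51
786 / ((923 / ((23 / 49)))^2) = 415794 / 2045481529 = 0.00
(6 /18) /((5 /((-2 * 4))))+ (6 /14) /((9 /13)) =3 /35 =0.09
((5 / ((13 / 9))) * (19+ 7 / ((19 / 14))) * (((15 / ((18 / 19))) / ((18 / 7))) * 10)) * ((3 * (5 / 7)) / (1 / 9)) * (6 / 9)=860625 / 13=66201.92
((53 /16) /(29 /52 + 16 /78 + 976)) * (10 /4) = 39 /4600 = 0.01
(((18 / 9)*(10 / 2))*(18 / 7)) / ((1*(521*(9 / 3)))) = 60 / 3647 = 0.02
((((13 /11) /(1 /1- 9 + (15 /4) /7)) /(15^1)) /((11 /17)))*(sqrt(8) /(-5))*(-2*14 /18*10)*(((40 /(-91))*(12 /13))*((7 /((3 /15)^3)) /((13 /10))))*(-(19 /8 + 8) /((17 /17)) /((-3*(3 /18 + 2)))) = 22124480000*sqrt(2) /500039397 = 62.57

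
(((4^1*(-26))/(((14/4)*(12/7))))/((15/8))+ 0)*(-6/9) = 832/135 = 6.16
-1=-1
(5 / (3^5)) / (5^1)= 1 / 243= 0.00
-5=-5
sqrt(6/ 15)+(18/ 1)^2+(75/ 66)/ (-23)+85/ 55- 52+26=sqrt(10)/ 5+151545/ 506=300.13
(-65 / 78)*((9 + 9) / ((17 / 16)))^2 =-69120 / 289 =-239.17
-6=-6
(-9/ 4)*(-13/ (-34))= -117/ 136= -0.86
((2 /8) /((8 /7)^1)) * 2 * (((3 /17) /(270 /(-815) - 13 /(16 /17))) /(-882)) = 163 /26337318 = 0.00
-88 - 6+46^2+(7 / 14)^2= 8089 / 4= 2022.25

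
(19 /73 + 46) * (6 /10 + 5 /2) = 104687 /730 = 143.41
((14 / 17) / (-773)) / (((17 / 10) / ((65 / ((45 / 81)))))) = -0.07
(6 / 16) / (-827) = -3 / 6616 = -0.00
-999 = -999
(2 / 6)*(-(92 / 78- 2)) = 32 / 117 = 0.27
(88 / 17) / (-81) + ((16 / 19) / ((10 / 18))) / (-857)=-7362808 / 112108455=-0.07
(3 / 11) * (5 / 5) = 3 / 11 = 0.27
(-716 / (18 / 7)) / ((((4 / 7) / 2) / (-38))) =333298 / 9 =37033.11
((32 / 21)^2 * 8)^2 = 67108864 / 194481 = 345.07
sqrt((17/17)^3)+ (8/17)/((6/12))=33/17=1.94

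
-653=-653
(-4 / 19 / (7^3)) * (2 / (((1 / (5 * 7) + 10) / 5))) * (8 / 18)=-0.00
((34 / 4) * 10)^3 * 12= 7369500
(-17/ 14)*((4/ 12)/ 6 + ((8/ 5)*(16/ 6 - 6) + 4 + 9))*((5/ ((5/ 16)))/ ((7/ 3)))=-9452/ 147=-64.30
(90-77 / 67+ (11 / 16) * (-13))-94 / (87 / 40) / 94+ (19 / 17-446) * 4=-2695449995 / 1585488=-1700.08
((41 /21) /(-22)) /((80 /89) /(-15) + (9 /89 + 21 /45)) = -18245 /104412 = -0.17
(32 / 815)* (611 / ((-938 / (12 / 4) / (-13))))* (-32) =-12200448 / 382235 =-31.92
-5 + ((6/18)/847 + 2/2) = -10163/2541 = -4.00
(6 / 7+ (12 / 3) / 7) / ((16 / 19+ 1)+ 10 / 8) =152 / 329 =0.46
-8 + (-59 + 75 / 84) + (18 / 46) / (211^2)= -1895392281 / 28671524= -66.11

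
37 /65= 0.57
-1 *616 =-616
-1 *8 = -8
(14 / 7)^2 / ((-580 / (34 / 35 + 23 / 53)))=-2607 / 268975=-0.01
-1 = -1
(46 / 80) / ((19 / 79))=1817 / 760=2.39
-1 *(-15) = 15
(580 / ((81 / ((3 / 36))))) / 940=0.00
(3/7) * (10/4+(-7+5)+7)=45/14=3.21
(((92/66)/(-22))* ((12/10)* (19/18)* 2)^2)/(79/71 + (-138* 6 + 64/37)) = 87247924/177045999075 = 0.00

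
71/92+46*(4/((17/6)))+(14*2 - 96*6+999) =808139/1564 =516.71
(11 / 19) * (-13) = -143 / 19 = -7.53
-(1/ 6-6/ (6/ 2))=11/ 6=1.83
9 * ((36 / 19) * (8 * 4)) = 10368 / 19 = 545.68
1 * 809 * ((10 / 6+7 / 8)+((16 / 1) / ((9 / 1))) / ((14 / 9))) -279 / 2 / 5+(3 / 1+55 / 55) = 2483779 / 840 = 2956.88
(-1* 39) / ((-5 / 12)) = 468 / 5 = 93.60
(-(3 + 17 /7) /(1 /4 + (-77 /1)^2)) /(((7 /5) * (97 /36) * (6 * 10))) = -456 /112726901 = -0.00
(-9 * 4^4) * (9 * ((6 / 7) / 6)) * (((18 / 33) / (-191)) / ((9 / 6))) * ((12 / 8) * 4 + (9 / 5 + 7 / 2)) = 4686336 / 73535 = 63.73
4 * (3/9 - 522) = -6260/3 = -2086.67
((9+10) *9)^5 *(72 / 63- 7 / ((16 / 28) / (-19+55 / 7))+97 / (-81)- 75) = 125775902519109 / 14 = 8983993037079.21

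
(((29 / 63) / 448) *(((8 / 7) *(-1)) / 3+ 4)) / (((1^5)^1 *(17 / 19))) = 0.00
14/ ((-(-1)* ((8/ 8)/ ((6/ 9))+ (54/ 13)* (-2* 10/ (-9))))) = 364/ 279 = 1.30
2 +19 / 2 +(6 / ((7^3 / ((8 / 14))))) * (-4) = 55031 / 4802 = 11.46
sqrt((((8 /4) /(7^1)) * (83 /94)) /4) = sqrt(27307) /658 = 0.25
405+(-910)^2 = 828505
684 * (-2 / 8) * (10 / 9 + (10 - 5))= -1045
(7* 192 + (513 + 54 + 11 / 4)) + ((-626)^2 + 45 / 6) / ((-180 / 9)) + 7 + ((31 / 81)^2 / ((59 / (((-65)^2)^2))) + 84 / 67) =26643.24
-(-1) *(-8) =-8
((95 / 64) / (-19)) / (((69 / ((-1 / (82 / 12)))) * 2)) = 5 / 60352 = 0.00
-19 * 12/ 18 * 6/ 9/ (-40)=19/ 90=0.21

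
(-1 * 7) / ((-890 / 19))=133 / 890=0.15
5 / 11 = 0.45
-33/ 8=-4.12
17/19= 0.89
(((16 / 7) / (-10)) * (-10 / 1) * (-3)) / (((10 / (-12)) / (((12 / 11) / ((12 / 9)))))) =2592 / 385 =6.73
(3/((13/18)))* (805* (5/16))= 108675/104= 1044.95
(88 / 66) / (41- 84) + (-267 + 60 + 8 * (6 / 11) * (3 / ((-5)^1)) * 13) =-1710373 / 7095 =-241.07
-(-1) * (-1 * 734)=-734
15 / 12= 5 / 4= 1.25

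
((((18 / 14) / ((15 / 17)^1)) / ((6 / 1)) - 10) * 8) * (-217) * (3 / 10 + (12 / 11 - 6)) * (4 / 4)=-21469422 / 275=-78070.63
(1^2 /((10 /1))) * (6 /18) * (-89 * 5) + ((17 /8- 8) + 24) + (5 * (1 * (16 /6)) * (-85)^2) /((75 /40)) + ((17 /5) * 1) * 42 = 51523.87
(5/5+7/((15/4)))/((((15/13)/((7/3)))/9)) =52.17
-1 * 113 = -113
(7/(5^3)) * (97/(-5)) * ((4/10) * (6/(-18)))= 1358/9375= 0.14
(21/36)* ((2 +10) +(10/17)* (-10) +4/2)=161/34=4.74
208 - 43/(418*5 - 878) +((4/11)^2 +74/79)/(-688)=207204669895/996353688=207.96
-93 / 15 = -6.20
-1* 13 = -13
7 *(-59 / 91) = -59 / 13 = -4.54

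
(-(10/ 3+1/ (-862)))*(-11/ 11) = 8617/ 2586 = 3.33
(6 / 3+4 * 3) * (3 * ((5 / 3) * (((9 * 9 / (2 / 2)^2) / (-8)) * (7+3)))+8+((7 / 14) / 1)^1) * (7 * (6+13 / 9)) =-6536453 / 18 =-363136.28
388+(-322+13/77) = 5095/77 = 66.17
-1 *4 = -4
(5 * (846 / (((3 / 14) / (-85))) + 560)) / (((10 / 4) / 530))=-355121200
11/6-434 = -432.17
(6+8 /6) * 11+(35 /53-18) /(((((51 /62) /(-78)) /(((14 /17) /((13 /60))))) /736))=211360179034 /45951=4599686.17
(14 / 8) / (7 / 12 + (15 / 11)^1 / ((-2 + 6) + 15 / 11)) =1239 / 593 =2.09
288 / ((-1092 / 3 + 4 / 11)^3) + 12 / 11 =23999868231 / 22000000000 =1.09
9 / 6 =1.50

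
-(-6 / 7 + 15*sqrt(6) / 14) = 6 / 7 - 15*sqrt(6) / 14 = -1.77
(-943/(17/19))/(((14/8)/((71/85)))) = -5088428/10115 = -503.06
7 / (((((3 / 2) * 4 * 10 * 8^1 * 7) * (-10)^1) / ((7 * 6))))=-7 / 800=-0.01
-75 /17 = -4.41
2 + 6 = 8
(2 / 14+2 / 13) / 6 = 9 / 182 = 0.05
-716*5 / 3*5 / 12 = -4475 / 9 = -497.22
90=90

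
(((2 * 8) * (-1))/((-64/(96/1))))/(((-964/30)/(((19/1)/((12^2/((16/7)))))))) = -0.23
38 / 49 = 0.78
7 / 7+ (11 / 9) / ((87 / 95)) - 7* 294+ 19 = -1594709 / 783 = -2036.67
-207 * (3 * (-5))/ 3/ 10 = 207/ 2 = 103.50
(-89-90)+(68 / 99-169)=-34384 / 99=-347.31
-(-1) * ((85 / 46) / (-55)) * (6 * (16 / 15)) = -0.22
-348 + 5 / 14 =-4867 / 14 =-347.64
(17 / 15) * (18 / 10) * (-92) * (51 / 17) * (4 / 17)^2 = -13248 / 425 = -31.17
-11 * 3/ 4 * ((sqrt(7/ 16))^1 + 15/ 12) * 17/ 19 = -2805/ 304 -561 * sqrt(7)/ 304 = -14.11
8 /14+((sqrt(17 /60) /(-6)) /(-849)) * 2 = 0.57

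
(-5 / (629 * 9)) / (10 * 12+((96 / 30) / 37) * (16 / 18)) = -25 / 3398776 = -0.00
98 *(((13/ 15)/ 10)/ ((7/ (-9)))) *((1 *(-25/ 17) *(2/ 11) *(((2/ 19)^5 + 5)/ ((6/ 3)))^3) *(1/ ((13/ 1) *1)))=39850767459959429886843/ 11355483018346349127652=3.51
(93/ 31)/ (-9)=-1/ 3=-0.33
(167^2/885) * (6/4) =47.27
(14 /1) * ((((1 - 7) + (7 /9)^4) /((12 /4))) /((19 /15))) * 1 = -2587550 /124659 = -20.76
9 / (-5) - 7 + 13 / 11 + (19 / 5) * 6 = 167 / 11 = 15.18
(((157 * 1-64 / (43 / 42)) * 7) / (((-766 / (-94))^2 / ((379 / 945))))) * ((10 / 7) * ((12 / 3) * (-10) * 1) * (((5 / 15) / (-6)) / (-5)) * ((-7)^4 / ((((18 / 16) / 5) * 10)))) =-37335833103968 / 13794780249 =-2706.52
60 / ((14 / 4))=120 / 7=17.14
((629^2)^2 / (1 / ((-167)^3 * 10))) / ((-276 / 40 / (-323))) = -23548026590929984366900 / 69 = -341275747694637454592.75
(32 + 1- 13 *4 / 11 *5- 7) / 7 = 26 / 77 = 0.34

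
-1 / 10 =-0.10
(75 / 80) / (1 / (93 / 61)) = 1395 / 976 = 1.43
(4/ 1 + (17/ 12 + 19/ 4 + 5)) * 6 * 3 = 273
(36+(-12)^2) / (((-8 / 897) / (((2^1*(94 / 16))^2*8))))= -89166285 / 4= -22291571.25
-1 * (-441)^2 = -194481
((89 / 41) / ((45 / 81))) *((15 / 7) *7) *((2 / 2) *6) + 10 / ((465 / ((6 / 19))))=8492366 / 24149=351.67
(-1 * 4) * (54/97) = -216/97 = -2.23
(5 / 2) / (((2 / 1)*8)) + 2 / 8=13 / 32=0.41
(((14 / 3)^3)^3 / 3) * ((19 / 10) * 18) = 392559888896 / 32805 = 11966465.14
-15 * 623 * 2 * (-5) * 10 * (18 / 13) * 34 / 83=571914000 / 1079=530040.78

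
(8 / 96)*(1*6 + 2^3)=7 / 6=1.17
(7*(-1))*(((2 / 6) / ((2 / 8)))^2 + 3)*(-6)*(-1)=-602 / 3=-200.67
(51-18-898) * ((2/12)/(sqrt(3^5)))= -9.25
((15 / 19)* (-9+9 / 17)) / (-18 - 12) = 72 / 323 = 0.22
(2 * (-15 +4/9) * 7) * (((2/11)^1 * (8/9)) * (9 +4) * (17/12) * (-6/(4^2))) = 227.45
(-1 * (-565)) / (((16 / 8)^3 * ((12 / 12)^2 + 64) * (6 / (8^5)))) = 231424 / 39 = 5933.95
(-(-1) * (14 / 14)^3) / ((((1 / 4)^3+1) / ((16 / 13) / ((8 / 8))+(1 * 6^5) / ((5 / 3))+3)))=4597.99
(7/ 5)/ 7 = 0.20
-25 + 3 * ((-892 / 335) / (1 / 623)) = -1675523 / 335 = -5001.56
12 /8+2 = 7 /2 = 3.50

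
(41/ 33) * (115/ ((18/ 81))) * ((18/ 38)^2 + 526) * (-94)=-126292911105/ 3971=-31803805.37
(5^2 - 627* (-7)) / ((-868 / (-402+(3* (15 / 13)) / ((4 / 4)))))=11434467 / 5642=2026.67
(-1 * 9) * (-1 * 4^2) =144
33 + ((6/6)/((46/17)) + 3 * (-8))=431/46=9.37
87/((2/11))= 957/2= 478.50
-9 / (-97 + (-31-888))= 9 / 1016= 0.01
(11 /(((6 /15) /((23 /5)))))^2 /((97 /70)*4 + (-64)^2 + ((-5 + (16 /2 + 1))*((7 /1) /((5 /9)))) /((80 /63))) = 1018325 /263533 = 3.86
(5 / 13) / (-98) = -5 / 1274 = -0.00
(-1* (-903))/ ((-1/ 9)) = -8127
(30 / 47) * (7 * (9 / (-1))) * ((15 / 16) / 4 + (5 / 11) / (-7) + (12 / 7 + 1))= -1918485 / 16544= -115.96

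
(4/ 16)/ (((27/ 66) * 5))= 0.12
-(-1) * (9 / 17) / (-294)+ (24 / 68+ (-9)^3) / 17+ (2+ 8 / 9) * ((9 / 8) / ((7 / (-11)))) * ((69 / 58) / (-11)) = -42.31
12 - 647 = -635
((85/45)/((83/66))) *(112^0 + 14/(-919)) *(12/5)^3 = 38991744/1906925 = 20.45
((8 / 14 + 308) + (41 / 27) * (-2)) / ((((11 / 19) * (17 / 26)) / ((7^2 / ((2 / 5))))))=499214170 / 5049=98873.87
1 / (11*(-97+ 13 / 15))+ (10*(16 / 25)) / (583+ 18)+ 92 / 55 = 80193573 / 47665310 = 1.68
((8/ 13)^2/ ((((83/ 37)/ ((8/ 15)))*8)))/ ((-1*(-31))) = 2368/ 6522555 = 0.00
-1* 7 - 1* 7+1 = -13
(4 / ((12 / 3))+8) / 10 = 9 / 10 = 0.90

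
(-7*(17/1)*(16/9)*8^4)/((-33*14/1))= 557056/297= 1875.61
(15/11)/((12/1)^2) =5/528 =0.01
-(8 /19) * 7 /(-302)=28 /2869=0.01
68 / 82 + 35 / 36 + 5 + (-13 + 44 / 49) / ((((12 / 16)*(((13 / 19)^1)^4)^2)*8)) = -2076261294597167 / 58996908665604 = -35.19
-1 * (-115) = 115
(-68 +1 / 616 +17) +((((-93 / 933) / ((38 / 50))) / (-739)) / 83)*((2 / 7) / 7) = -51.00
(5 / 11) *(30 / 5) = 30 / 11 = 2.73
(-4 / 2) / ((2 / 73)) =-73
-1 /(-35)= 1 /35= 0.03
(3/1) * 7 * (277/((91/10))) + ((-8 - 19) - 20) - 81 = 511.23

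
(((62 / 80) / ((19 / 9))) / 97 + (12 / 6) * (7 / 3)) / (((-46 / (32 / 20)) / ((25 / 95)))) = -1032917 / 24161730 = -0.04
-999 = -999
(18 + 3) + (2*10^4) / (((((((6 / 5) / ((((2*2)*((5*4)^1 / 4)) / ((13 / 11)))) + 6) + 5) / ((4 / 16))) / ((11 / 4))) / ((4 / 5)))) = 6177869 / 6089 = 1014.60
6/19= 0.32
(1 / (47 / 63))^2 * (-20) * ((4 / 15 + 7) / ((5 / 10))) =-1153656 / 2209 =-522.25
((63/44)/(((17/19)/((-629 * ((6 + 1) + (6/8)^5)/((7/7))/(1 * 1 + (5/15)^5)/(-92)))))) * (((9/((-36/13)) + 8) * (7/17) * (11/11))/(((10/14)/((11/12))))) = 24751834220169/125047930880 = 197.94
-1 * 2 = -2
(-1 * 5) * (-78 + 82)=-20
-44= -44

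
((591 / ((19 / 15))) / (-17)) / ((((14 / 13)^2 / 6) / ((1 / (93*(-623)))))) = 1498185 / 611333702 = 0.00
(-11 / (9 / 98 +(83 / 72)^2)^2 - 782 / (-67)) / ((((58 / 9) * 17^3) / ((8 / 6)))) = 325764468398100 / 1243274008208582839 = 0.00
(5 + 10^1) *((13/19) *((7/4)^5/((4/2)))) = 3277365/38912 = 84.23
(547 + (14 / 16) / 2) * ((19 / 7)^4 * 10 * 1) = 5707408195 / 19208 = 297137.04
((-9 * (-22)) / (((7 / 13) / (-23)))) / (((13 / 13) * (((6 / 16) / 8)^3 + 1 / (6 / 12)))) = -1410859008 / 333655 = -4228.50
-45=-45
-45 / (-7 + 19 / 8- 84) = 360 / 709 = 0.51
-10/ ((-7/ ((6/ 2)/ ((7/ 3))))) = 90/ 49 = 1.84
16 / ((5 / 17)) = 272 / 5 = 54.40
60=60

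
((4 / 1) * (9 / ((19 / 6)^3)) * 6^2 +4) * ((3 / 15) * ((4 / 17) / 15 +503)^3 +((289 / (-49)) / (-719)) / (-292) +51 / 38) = 31697928700218917013949963931 / 27787711418443108125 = 1140717500.01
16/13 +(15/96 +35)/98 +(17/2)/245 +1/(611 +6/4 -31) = 385450231/237065920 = 1.63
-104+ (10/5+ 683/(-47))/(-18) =-87395/846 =-103.30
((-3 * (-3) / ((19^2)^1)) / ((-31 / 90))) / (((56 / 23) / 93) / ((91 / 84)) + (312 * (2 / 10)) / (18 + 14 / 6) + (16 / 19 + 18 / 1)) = -0.00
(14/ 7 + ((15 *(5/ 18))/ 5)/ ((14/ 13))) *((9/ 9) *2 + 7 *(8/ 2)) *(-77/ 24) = -12815/ 48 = -266.98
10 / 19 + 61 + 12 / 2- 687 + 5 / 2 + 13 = -22951 / 38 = -603.97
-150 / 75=-2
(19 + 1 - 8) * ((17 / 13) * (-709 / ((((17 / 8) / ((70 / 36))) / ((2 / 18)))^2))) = -55585600 / 483327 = -115.01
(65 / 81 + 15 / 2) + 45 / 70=5072 / 567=8.95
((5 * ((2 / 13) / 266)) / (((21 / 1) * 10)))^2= 1 / 5273373924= 0.00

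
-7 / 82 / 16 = -7 / 1312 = -0.01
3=3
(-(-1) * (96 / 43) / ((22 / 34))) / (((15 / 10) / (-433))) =-471104 / 473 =-995.99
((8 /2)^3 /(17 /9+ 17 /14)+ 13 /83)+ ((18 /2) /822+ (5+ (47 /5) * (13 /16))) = 11890231231 /355684880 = 33.43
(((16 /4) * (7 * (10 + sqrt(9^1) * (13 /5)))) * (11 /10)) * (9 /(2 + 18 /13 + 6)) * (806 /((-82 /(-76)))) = 24557561028 /62525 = 392763.87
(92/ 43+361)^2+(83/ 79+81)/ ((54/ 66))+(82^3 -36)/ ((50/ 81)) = 33691845874819/ 32865975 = 1025128.45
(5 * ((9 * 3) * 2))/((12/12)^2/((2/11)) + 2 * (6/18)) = 1620/37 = 43.78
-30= -30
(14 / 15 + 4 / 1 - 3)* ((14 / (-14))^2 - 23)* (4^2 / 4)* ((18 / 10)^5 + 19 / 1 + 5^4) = -5286593048 / 46875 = -112780.65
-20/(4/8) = -40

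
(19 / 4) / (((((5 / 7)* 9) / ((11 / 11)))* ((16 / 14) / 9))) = 931 / 160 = 5.82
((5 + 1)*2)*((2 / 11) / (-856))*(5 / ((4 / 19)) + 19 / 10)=-1539 / 23540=-0.07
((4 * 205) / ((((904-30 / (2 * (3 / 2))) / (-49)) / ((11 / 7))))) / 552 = -15785 / 123372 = -0.13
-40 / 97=-0.41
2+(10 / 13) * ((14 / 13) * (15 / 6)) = 688 / 169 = 4.07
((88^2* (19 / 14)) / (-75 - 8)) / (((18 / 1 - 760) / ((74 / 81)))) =2722016 / 17459631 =0.16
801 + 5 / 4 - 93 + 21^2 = 4601 / 4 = 1150.25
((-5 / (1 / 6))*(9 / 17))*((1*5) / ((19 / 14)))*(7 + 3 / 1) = -189000 / 323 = -585.14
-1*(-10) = 10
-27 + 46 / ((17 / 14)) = 185 / 17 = 10.88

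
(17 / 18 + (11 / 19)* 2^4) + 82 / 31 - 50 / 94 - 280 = -133382915 / 498294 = -267.68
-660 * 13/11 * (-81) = 63180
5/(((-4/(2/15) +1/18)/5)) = -450/539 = -0.83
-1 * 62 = -62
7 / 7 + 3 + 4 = 8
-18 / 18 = -1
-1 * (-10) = 10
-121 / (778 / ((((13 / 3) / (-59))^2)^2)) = -3455881 / 763611855498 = -0.00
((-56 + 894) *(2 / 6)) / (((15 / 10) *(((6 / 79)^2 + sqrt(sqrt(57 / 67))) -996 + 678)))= -202889470846368020348581088 / 346455329687569690779863165 -28568452716392975525936 *57^(1 / 4) *67^(3 / 4) / 1039365989062709072339589495 -269518593757854562664 *sqrt(3819) / 3118097967188127217018768485 -2542674365403396236 *57^(3 / 4) *67^(1 / 4) / 9354293901564381651056305455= -0.59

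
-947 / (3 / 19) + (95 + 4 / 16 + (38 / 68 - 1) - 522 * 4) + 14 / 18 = -4889929 / 612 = -7990.08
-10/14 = -5/7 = -0.71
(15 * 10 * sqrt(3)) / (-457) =-150 * sqrt(3) / 457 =-0.57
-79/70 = -1.13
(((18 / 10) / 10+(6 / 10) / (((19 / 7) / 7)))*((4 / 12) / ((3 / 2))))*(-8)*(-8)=35008 / 1425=24.57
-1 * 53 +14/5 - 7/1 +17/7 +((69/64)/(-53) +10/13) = -83376227/1543360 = -54.02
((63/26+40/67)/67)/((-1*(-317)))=5261/36998338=0.00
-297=-297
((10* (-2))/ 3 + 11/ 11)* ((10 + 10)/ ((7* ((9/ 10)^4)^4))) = -3400000000000000000/ 38913423965888661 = -87.37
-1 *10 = -10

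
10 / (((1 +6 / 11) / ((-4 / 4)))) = -110 / 17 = -6.47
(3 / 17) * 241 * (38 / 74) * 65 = 892905 / 629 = 1419.56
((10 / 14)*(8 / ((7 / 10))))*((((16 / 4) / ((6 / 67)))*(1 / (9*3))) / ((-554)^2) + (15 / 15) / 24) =14799650 / 43505343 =0.34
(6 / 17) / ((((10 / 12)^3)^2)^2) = 13060694016 / 4150390625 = 3.15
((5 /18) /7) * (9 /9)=5 /126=0.04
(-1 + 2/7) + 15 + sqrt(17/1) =sqrt(17) + 100/7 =18.41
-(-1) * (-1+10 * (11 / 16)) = 47 / 8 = 5.88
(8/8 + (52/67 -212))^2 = 44194.08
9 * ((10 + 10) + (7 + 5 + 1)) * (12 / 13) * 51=181764 / 13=13981.85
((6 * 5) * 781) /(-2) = -11715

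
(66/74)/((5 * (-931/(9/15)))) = -99/861175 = -0.00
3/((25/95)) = 57/5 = 11.40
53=53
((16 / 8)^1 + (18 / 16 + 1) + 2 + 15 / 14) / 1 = 403 / 56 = 7.20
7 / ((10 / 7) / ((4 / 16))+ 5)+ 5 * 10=50.65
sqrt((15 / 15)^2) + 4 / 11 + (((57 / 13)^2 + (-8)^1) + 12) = 45710 / 1859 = 24.59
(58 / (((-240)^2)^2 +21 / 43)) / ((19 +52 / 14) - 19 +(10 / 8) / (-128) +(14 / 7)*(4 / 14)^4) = 3065904128 / 652029369849578295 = 0.00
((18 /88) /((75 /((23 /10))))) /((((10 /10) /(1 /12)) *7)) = 23 /308000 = 0.00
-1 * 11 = -11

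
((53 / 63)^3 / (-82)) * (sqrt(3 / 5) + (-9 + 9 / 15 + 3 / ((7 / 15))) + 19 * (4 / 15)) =-9677005 / 430580934- 148877 * sqrt(15) / 102519270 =-0.03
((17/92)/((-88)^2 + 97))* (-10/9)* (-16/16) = 85/3246174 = 0.00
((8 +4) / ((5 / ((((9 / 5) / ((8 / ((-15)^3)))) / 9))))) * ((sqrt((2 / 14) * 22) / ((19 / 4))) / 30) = -27 * sqrt(154) / 133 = -2.52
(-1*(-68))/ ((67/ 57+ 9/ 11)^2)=6683193/ 390625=17.11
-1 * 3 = -3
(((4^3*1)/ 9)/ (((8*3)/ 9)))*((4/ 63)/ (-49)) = -32/ 9261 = -0.00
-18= -18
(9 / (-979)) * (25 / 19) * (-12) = 0.15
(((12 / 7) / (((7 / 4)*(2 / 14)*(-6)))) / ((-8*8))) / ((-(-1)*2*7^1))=0.00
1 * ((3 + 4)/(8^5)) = 7/32768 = 0.00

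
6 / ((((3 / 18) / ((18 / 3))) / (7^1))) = 1512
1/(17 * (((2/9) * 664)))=9/22576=0.00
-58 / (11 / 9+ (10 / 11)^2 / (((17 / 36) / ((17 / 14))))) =-442134 / 25517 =-17.33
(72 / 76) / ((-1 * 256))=-9 / 2432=-0.00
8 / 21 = 0.38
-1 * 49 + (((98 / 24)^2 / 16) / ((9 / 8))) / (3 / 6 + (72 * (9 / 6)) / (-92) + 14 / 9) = -2520217 / 52560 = -47.95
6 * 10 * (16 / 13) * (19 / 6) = 3040 / 13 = 233.85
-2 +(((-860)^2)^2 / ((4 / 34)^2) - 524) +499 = 39521339559973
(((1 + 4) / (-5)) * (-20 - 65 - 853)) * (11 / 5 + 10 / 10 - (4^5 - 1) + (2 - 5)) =-4796932 / 5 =-959386.40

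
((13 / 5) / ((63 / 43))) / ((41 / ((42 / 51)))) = 1118 / 31365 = 0.04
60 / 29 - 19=-491 / 29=-16.93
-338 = -338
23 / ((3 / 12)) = 92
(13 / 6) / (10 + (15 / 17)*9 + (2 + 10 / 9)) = 663 / 6442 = 0.10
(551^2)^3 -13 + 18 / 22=307823858933698677 / 11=27983987175790788.82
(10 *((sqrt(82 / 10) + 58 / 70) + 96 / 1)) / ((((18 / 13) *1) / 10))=130 *sqrt(205) / 9 + 440570 / 63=7199.99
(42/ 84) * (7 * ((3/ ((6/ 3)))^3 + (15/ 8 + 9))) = 399/ 8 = 49.88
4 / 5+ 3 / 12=21 / 20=1.05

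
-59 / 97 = -0.61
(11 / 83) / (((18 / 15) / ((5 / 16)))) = 0.03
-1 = -1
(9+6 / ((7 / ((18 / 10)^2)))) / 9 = 229 / 175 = 1.31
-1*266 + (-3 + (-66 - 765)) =-1100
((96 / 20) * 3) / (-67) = -72 / 335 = -0.21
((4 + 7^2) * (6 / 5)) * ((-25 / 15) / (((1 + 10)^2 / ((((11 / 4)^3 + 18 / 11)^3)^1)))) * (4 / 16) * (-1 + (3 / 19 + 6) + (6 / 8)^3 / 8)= -10582383575905428869 / 821404173860864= -12883.28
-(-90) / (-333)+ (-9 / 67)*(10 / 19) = -0.34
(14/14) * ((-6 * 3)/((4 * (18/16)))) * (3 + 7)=-40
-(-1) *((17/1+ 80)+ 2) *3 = 297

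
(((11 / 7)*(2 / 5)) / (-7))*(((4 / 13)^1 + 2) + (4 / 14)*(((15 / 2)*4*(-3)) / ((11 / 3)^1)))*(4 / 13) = 7536 / 57967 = 0.13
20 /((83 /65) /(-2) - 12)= -2600 /1643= -1.58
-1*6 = -6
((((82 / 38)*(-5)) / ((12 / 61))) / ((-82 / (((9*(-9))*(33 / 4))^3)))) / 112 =-1941670180395 / 1089536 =-1782107.41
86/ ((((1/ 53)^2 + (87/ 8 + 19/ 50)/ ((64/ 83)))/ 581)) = 3423.11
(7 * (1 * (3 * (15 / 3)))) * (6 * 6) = 3780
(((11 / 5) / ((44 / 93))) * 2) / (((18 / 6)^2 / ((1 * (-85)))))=-527 / 6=-87.83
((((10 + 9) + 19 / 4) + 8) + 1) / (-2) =-131 / 8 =-16.38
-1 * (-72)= 72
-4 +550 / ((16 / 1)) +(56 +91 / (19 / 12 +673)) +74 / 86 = 243298503 / 2784680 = 87.37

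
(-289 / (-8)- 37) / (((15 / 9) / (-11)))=231 / 40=5.78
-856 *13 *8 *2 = -178048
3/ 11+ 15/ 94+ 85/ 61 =115157/ 63074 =1.83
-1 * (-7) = 7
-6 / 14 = -0.43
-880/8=-110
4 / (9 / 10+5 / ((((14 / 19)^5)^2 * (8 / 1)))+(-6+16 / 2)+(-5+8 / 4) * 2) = 0.39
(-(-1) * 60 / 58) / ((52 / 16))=120 / 377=0.32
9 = 9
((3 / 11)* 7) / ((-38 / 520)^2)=1419600 / 3971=357.49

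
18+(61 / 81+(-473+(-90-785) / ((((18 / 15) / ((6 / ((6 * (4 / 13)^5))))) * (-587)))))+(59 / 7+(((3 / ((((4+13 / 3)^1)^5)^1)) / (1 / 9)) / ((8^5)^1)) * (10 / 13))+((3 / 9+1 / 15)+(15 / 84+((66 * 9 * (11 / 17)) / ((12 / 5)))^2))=1026449918744140533593941 / 40014033696000000000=25652.25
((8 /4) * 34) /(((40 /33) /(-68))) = -19074 /5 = -3814.80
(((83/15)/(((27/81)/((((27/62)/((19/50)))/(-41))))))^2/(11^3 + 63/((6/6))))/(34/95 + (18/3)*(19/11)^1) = 6905361375/479380733932504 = 0.00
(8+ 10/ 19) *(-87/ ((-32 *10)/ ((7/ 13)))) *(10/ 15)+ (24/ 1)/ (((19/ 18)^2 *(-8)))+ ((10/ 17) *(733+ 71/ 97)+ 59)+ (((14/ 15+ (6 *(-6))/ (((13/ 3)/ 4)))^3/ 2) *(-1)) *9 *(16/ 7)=19061536172285359189/ 54929697186000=347016.95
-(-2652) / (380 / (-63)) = -439.67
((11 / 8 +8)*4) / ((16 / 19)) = 1425 / 32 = 44.53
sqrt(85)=9.22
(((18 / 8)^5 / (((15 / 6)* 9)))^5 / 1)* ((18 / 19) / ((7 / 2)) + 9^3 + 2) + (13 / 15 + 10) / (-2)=3547088791521467955729377 / 43870513948262400000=80853.60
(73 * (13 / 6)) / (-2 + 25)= 949 / 138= 6.88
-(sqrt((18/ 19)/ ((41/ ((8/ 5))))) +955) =-955-12 * sqrt(3895)/ 3895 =-955.19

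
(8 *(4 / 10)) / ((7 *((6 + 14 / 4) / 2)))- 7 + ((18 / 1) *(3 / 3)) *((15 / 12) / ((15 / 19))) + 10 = 42023 / 1330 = 31.60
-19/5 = -3.80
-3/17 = -0.18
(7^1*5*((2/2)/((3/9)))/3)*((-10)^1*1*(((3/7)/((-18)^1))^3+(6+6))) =-22226375/5292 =-4200.00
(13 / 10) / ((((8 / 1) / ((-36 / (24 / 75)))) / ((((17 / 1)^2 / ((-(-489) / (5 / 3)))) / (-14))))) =1.29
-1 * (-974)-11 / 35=34079 / 35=973.69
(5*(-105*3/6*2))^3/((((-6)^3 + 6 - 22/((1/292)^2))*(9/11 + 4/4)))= 42.42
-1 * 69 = -69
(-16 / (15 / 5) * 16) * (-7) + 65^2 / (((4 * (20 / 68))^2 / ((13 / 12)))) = 749621 / 192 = 3904.28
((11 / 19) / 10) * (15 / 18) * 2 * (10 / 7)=55 / 399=0.14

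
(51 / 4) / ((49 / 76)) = 969 / 49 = 19.78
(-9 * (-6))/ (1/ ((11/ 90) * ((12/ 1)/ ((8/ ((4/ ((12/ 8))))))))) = 132/ 5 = 26.40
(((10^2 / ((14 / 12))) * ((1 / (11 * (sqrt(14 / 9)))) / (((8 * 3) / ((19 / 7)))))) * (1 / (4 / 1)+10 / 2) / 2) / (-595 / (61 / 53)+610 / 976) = -10431 * sqrt(14) / 10865162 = -0.00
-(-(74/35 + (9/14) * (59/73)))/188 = 13459/960680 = 0.01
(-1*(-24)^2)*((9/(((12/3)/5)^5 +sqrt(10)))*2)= 614400000/1789031 - 1875000000*sqrt(10)/1789031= -2970.81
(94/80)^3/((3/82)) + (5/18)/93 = 1187711297/26784000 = 44.34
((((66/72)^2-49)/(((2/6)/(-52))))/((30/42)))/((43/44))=1388387/129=10762.69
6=6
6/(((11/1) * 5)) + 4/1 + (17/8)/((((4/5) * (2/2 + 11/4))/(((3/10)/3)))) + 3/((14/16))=7.61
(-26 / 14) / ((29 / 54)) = -702 / 203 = -3.46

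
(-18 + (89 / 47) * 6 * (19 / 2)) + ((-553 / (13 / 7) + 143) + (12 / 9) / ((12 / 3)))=-118228 / 1833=-64.50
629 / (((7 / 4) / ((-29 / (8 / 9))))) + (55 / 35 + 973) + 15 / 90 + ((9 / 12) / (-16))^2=-924811075 / 86016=-10751.62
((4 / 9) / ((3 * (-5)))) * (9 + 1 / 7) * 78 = -6656 / 315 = -21.13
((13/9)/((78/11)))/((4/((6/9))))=11/324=0.03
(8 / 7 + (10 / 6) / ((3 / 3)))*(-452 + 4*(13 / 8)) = -1251.64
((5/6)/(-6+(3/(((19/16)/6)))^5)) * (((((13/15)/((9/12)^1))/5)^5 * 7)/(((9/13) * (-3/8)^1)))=-171338953864472576/9254581658217466998046875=-0.00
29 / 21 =1.38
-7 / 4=-1.75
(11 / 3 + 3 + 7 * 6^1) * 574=27934.67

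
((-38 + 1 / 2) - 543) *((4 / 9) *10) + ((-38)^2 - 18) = -1154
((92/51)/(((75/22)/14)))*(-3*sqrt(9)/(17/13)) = -368368/7225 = -50.99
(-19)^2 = 361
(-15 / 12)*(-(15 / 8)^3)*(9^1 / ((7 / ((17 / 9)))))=286875 / 14336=20.01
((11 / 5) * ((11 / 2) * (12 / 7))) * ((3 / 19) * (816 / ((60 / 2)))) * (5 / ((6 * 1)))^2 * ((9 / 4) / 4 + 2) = 84337 / 532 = 158.53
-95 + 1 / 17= -1614 / 17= -94.94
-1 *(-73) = 73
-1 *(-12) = 12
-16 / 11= -1.45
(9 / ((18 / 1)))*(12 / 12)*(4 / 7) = 2 / 7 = 0.29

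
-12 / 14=-6 / 7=-0.86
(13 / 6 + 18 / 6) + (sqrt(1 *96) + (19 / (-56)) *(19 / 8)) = 5861 / 1344 + 4 *sqrt(6) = 14.16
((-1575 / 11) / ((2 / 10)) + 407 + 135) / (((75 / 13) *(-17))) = 24869 / 14025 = 1.77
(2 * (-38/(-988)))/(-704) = -1/9152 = -0.00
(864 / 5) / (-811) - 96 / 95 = -94272 / 77045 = -1.22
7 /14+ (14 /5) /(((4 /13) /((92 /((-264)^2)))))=89213 /174240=0.51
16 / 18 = 8 / 9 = 0.89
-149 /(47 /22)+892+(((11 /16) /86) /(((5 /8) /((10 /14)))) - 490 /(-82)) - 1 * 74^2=-10783305007 /2320108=-4647.76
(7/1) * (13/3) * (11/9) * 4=4004/27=148.30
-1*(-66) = 66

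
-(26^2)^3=-308915776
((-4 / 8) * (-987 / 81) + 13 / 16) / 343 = 2983 / 148176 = 0.02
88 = 88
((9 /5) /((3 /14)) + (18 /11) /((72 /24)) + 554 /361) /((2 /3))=312123 /19855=15.72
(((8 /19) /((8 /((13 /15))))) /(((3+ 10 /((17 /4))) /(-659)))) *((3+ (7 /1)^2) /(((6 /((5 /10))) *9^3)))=-145639 /4363065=-0.03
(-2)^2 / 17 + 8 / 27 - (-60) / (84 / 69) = 160063 / 3213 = 49.82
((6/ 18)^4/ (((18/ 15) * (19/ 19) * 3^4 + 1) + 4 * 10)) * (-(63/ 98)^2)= -5/ 135436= -0.00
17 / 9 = 1.89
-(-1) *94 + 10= 104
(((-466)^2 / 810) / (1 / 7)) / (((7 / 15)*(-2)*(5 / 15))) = -54289 / 9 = -6032.11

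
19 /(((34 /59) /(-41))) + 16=-45417 /34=-1335.79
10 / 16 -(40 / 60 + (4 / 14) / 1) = -55 / 168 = -0.33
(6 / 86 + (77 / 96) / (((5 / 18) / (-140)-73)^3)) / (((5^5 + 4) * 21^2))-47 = -46300407387374078152262 / 985115051854897972113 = -47.00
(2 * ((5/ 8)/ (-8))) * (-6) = 15/ 16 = 0.94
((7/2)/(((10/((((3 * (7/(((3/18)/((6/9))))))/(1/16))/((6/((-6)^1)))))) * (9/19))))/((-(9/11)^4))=218092336/98415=2216.05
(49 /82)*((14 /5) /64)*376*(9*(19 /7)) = 393813 /1640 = 240.13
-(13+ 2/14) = -92/7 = -13.14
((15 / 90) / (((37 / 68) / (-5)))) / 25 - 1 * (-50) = 27716 / 555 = 49.94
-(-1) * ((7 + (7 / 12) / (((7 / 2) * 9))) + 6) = 703 / 54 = 13.02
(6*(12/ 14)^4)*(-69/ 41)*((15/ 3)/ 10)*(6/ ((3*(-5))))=536544/ 492205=1.09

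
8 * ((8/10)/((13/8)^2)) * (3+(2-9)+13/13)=-6144/845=-7.27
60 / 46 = 30 / 23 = 1.30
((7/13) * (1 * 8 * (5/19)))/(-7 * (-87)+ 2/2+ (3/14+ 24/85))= 333200/179443277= 0.00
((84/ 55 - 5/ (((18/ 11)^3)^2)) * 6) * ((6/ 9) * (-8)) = -2369847541/ 58458510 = -40.54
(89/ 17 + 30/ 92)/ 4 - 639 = -1994443/ 3128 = -637.61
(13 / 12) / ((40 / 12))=0.32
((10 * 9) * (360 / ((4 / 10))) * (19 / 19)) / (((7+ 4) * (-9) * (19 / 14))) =-126000 / 209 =-602.87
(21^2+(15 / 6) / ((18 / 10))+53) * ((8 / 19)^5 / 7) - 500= -77851022372 / 155994237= -499.06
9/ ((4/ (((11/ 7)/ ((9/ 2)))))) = 11/ 14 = 0.79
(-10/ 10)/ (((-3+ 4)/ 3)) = -3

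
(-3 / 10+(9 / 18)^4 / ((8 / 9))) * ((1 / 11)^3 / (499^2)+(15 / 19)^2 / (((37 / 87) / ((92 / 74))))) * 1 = -43868833318844373 / 104826182632434560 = -0.42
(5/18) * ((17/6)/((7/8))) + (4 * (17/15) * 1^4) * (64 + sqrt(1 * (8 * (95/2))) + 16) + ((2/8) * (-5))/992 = 136 * sqrt(95)/15 + 272656207/749952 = 451.94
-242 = -242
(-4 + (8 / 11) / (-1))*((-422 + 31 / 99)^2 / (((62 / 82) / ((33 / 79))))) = -3715675203188 / 8000883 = -464408.14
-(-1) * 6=6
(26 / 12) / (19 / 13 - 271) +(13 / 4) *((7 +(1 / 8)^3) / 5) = 4.54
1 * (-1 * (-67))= 67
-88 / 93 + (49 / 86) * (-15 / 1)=-75923 / 7998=-9.49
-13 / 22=-0.59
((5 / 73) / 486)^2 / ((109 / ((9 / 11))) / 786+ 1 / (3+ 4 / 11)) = 121175 / 2847829313142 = 0.00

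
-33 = -33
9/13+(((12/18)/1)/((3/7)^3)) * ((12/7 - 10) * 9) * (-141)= 3472951/39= 89050.03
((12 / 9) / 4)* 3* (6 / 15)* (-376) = -752 / 5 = -150.40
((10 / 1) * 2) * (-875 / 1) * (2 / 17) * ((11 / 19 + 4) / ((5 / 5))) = -3045000 / 323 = -9427.24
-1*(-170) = 170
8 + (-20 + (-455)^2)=207013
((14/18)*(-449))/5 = -3143/45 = -69.84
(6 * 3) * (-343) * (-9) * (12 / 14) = 47628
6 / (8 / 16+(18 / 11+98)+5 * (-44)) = -44 / 879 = -0.05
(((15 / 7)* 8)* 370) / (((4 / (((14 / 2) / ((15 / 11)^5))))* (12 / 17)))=101301079 / 30375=3335.01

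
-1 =-1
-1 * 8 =-8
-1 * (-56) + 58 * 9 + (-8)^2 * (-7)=130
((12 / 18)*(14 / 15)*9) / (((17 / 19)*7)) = 76 / 85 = 0.89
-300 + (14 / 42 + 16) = -851 / 3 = -283.67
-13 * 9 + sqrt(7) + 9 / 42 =-1635 / 14 + sqrt(7) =-114.14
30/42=5/7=0.71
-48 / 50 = -24 / 25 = -0.96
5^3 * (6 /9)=250 /3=83.33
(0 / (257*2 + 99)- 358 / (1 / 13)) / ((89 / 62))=-288548 / 89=-3242.11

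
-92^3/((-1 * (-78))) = -389344/39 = -9983.18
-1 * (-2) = 2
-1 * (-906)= 906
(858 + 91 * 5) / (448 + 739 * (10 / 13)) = 17069 / 13214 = 1.29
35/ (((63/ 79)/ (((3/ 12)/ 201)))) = 395/ 7236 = 0.05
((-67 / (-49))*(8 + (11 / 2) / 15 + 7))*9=189.10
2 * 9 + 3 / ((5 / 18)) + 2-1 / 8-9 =867 / 40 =21.68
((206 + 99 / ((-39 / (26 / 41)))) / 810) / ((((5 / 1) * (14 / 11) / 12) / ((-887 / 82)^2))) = 3626218321 / 65130345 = 55.68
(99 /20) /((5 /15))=297 /20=14.85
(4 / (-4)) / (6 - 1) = -1 / 5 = -0.20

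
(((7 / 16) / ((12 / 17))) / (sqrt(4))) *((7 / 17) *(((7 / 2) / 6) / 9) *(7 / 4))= 2401 / 165888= 0.01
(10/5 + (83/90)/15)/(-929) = -2783/1254150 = -0.00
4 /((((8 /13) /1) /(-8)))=-52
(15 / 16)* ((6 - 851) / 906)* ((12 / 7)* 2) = -12675 / 4228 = -3.00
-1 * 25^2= -625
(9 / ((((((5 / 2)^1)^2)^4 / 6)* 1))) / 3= 4608 / 390625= 0.01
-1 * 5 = -5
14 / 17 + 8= 150 / 17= 8.82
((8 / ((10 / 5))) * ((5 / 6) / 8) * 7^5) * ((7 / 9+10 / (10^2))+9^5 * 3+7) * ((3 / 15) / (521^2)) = 267969782773 / 293156280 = 914.09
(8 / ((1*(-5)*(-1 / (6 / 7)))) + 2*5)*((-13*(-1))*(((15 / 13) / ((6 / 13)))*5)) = 12935 / 7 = 1847.86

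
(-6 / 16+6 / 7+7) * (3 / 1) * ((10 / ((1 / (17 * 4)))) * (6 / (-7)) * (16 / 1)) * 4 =-41028480 / 49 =-837315.92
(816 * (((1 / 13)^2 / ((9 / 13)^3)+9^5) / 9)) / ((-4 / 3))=-2927177912 / 729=-4015333.21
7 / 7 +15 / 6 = 7 / 2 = 3.50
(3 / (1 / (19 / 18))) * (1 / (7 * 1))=19 / 42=0.45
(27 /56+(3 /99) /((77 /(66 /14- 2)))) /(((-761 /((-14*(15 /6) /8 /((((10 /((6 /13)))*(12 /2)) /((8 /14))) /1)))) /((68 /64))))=1168903 /90094996992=0.00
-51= -51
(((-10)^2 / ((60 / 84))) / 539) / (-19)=-20 / 1463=-0.01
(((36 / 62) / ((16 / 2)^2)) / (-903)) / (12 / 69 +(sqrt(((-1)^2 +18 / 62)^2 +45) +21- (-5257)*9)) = -0.00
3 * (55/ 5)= 33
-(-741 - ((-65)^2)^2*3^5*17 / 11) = 73740940026 / 11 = 6703721820.55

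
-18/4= -4.50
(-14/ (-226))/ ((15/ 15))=7/ 113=0.06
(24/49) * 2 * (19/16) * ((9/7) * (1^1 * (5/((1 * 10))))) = 513/686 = 0.75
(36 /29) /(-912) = -3 /2204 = -0.00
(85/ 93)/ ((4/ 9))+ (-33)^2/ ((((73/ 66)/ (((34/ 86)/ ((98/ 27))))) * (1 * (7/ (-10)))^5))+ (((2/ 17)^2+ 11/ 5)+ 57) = -576.81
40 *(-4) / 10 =-16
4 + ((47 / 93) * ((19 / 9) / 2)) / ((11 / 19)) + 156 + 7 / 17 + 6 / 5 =254395313 / 1565190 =162.53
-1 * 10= -10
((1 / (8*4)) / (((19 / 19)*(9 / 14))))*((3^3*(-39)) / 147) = -39 / 112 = -0.35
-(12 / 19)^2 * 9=-1296 / 361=-3.59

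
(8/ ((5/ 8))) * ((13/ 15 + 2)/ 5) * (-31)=-85312/ 375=-227.50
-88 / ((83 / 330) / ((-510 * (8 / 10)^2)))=9478656 / 83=114200.67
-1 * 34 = -34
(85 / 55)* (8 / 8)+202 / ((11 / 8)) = 1633 / 11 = 148.45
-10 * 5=-50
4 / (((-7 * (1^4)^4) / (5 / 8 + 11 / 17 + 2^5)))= -4525 / 238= -19.01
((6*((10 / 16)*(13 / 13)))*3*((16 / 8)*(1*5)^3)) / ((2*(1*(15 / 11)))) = 4125 / 4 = 1031.25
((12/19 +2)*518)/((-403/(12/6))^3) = -207200/1243565713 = -0.00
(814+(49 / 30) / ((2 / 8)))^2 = 151486864 / 225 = 673274.95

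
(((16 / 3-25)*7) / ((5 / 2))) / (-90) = 413 / 675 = 0.61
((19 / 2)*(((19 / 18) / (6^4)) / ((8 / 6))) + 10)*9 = 622441 / 6912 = 90.05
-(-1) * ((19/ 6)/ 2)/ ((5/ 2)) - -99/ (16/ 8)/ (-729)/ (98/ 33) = 16153/ 26460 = 0.61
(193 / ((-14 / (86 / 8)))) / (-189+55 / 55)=8299 / 10528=0.79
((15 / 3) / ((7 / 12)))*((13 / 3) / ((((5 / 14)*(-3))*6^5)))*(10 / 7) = -65 / 10206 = -0.01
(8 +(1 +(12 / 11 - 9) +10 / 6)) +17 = 652 / 33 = 19.76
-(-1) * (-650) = -650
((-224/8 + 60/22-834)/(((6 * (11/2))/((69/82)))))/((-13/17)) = 28.65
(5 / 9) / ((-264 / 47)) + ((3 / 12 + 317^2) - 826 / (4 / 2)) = 237780935 / 2376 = 100076.15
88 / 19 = 4.63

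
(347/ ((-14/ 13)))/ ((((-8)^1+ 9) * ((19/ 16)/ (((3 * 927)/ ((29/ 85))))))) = -8530661880/ 3857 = -2211735.00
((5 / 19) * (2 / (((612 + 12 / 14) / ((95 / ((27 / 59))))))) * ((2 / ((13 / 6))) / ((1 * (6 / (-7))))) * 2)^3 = -193301071768000 / 3414233552554539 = -0.06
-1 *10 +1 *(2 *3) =-4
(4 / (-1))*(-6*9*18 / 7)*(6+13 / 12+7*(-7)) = -162972 / 7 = -23281.71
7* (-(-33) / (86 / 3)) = 693 / 86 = 8.06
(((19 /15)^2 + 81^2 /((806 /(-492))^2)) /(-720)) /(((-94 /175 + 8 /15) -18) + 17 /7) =625757032243 /2868519728880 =0.22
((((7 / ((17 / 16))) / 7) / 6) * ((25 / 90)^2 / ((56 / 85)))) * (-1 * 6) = -125 / 1134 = -0.11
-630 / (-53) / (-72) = -0.17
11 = 11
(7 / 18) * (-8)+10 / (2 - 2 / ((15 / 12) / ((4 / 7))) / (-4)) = 161 / 117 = 1.38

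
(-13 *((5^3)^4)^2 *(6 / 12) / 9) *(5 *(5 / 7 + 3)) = -50365924835205078125 / 63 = -799459124368334573.41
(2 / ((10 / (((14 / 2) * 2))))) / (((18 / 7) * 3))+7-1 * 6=184 / 135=1.36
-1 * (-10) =10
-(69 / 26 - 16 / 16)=-43 / 26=-1.65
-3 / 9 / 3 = -1 / 9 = -0.11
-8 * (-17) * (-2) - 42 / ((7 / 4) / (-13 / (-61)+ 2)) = -19832 / 61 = -325.11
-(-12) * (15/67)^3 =0.13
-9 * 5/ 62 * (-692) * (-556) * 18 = -155824560/ 31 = -5026598.71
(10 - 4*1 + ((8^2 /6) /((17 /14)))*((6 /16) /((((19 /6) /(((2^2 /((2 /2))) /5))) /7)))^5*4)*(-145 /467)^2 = 1162322539050282 /1147521153973375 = 1.01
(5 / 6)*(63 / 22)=2.39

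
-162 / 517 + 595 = 307453 / 517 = 594.69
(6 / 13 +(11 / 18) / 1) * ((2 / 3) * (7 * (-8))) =-14056 / 351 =-40.05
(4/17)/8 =1/34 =0.03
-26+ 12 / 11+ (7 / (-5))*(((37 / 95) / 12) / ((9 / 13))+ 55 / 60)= -7408711 / 282150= -26.26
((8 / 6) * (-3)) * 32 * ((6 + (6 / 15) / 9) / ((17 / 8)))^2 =-2097152 / 2025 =-1035.63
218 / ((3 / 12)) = 872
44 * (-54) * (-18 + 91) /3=-57816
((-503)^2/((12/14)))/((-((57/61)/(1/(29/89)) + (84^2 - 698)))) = -9615101027/207115410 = -46.42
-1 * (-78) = 78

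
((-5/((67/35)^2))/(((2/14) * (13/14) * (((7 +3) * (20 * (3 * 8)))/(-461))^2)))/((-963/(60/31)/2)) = 510262921/1337957008128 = 0.00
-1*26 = -26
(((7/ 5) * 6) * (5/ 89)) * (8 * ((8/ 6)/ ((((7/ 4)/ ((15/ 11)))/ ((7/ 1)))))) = 26880/ 979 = 27.46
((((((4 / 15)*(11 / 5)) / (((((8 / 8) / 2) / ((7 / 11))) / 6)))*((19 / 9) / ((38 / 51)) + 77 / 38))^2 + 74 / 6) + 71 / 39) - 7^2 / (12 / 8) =12023647738 / 26398125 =455.47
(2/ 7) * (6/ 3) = 4/ 7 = 0.57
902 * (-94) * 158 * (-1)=13396504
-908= -908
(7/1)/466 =7/466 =0.02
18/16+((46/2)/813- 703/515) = -709297/3349560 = -0.21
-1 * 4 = -4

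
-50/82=-25/41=-0.61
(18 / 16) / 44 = 9 / 352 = 0.03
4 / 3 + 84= 256 / 3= 85.33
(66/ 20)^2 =1089/ 100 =10.89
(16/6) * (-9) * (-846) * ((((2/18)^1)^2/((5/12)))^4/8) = 24064/12301875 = 0.00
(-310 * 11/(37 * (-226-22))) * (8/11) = 10/37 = 0.27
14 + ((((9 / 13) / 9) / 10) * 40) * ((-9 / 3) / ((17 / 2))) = 3070 / 221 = 13.89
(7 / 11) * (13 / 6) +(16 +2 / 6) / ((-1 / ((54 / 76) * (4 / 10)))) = -20461 / 6270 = -3.26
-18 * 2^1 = -36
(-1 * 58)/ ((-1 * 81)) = 58/ 81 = 0.72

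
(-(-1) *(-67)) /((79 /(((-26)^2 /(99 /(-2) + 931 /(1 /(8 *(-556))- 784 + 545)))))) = 96297404632 /8968585837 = 10.74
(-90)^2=8100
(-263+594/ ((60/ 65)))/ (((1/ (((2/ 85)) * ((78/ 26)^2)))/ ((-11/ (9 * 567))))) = -8371/ 48195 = -0.17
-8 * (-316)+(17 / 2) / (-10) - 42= 49703 / 20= 2485.15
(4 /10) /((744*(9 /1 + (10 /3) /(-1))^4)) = 27 /51783020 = 0.00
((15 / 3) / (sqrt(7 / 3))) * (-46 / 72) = -115 * sqrt(21) / 252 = -2.09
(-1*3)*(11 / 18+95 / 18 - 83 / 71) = -3016 / 213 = -14.16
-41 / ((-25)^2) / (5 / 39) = -1599 / 3125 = -0.51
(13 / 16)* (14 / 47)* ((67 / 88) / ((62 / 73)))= 445081 / 2051456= 0.22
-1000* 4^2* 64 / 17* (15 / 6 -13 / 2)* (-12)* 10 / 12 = -40960000 / 17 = -2409411.76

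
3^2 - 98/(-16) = 121/8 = 15.12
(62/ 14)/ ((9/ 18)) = 62/ 7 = 8.86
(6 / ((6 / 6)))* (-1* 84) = -504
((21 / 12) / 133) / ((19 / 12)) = 3 / 361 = 0.01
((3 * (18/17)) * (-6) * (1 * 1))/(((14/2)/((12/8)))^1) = -486/119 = -4.08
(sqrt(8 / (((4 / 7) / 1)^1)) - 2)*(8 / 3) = -16 / 3 + 8*sqrt(14) / 3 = 4.64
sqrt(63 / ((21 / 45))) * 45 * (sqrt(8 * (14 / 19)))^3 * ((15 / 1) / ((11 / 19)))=907200 * sqrt(1995) / 209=193877.85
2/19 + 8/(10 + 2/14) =1206/1349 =0.89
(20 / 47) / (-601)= -20 / 28247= -0.00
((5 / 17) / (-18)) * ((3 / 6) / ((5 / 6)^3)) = -6 / 425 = -0.01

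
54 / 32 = 27 / 16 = 1.69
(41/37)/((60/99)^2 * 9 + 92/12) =0.10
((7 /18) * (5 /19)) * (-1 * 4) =-70 /171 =-0.41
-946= -946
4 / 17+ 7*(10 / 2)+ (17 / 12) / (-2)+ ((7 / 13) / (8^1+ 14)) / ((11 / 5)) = 34.54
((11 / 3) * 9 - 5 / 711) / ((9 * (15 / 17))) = 398786 / 95985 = 4.15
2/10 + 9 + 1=51/5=10.20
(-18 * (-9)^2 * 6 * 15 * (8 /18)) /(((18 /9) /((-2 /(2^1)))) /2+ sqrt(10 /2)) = -14580 * sqrt(5) - 14580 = -47181.87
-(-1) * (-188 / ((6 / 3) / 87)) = -8178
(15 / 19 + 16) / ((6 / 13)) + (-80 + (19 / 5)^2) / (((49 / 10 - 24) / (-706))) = -259866167 / 108870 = -2386.94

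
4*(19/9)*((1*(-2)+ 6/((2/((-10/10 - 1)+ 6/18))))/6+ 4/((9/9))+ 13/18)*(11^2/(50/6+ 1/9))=3872/9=430.22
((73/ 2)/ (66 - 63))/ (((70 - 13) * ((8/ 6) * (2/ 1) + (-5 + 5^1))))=0.08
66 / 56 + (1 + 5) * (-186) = -31215 / 28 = -1114.82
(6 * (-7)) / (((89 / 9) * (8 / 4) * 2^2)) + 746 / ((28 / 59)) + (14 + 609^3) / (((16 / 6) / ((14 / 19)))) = 1477543192303 / 23674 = 62412063.54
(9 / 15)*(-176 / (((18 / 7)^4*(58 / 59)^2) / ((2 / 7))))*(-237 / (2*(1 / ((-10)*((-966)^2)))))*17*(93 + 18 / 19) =-544083498769605410 / 431433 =-1261107747366.58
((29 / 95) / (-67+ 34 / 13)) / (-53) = 377 / 4214295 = 0.00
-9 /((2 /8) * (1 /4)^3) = -2304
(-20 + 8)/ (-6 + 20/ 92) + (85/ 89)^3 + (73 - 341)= -24851664967/ 93760877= -265.05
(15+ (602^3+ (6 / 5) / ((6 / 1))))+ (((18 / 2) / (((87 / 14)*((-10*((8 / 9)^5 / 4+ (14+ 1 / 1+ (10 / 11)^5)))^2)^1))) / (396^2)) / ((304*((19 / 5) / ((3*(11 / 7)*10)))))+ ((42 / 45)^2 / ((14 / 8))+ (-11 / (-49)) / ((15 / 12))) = 144796661045353877952782968523588866978163 / 663695758106832512136606171782400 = 218167223.88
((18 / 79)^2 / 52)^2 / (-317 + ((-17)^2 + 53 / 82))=-538002 / 14764690354427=-0.00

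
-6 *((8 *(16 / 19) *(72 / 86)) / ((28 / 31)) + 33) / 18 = -74813 / 5719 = -13.08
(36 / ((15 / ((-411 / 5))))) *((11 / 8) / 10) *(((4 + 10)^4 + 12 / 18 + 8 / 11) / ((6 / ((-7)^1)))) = 1215795.27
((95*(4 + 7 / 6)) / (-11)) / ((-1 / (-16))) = -23560 / 33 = -713.94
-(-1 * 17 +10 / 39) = 653 / 39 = 16.74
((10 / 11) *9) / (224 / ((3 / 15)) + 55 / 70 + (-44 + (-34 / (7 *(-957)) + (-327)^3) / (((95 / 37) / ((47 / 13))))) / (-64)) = 4332182400 / 407929829598037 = 0.00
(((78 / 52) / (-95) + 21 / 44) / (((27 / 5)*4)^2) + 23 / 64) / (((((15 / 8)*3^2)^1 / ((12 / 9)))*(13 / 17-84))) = -9956186 / 29104760025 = -0.00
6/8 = 3/4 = 0.75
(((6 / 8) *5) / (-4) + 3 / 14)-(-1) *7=703 / 112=6.28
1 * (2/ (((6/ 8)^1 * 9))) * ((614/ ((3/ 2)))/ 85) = 1.43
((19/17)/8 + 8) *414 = 229149/68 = 3369.84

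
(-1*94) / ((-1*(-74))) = -47 / 37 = -1.27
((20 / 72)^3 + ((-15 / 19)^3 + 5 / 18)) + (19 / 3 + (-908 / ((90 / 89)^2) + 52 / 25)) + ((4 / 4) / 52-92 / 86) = -98473611676757 / 111804717960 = -880.76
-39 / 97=-0.40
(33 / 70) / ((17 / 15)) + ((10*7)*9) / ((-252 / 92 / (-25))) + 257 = 1429765 / 238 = 6007.42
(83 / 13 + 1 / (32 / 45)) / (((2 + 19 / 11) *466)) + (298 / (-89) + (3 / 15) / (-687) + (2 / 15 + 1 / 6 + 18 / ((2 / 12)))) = 255027272020153 / 2429852168640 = 104.96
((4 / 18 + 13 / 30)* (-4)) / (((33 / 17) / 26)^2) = -23052952 / 49005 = -470.42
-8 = -8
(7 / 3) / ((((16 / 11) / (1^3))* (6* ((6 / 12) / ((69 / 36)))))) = 1771 / 1728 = 1.02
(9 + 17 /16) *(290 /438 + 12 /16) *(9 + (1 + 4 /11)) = 3783983 /25696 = 147.26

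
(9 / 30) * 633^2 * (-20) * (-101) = 242817534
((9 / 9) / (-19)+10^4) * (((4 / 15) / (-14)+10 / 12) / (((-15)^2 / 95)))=1203327 / 350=3438.08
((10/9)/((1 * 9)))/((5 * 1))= 2/81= 0.02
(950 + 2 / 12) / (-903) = -5701 / 5418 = -1.05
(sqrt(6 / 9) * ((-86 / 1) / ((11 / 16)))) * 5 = -6880 * sqrt(6) / 33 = -510.68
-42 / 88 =-0.48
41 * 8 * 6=1968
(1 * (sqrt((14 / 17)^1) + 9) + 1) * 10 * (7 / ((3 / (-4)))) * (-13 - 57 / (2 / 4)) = 35560 * sqrt(238) / 51 + 355600 / 3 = 129290.06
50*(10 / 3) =500 / 3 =166.67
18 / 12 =3 / 2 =1.50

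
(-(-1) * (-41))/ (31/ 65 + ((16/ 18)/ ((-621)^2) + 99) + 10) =-9249599385/ 24697992724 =-0.37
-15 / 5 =-3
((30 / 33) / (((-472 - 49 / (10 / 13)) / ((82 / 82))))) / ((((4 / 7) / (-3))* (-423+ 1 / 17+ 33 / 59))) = -526575 / 24964364623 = -0.00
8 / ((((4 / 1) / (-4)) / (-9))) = 72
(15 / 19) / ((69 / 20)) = 0.23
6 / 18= 1 / 3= 0.33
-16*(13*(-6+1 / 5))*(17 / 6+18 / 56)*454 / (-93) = -36285496 / 1953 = -18579.36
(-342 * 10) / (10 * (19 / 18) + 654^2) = -30780 / 3849539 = -0.01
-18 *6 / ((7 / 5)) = -540 / 7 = -77.14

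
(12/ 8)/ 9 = 1/ 6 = 0.17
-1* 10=-10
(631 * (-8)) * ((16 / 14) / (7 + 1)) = -5048 / 7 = -721.14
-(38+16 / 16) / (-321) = 13 / 107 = 0.12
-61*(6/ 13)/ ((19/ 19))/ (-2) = 183/ 13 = 14.08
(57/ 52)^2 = 3249/ 2704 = 1.20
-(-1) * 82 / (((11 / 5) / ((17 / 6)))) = 3485 / 33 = 105.61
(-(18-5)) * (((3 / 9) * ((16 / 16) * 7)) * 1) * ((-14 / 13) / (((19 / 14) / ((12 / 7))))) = 784 / 19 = 41.26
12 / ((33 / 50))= 200 / 11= 18.18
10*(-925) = -9250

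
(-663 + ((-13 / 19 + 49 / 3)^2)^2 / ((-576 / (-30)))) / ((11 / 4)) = 311692206604 / 348348033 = 894.77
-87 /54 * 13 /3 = -377 /54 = -6.98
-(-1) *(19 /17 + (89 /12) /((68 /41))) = 4561 /816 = 5.59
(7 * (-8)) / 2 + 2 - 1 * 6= -32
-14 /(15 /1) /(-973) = 2 /2085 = 0.00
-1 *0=0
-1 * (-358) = 358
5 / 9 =0.56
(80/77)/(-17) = -80/1309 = -0.06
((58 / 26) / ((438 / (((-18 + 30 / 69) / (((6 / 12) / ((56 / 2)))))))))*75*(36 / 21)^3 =-2024524800 / 1069523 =-1892.92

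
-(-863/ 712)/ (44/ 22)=863/ 1424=0.61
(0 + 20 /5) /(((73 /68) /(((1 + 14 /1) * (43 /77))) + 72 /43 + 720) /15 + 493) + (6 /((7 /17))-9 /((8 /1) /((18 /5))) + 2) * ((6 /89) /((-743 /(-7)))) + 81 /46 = 4808677883509356 /2707261897235405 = 1.78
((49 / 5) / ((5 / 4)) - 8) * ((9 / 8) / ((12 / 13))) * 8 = -39 / 25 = -1.56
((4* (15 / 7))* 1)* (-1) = -60 / 7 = -8.57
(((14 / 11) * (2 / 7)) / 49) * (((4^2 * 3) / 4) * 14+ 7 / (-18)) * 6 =1724 / 231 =7.46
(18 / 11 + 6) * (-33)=-252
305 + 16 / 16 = 306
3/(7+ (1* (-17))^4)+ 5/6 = 208829/250584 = 0.83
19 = 19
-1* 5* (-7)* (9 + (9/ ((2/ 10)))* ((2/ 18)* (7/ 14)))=805/ 2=402.50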